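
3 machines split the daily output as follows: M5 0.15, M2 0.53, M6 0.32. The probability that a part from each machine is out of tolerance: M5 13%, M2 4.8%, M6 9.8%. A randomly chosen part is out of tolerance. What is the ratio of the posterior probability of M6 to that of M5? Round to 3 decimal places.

1.608

Prior × likelihood for each hypothesis:
  M5: 0.15 × 0.13 = 0.0195
  M2: 0.53 × 0.048 = 0.02544
  M6: 0.32 × 0.098 = 0.03136
Sum = 0.0763.
The ratio is 0.03136 / 0.0195 (the normalizer cancels) = 1.608.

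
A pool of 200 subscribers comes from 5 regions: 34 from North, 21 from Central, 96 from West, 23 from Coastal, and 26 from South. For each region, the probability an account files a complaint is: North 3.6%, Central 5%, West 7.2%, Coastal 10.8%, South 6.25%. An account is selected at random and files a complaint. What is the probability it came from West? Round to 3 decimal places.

0.520

Compute prior × likelihood for every hypothesis:
  North: 0.17 × 0.036 = 0.00612
  Central: 0.105 × 0.05 = 0.00525
  West: 0.48 × 0.072 = 0.03456
  Coastal: 0.115 × 0.108 = 0.01242
  South: 0.13 × 0.0625 = 0.008125
Normalizing constant = 0.066475.
P(West | evidence) = 0.03456 / 0.066475 ≈ 0.520.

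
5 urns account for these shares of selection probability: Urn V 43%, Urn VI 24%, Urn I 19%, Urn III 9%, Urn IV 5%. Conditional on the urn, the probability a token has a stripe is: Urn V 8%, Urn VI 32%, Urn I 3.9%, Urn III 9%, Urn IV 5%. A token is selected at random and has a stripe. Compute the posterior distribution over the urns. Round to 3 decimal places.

Urn V 0.266, Urn VI 0.594, Urn I 0.057, Urn III 0.063, Urn IV 0.019

Compute prior × likelihood for every hypothesis:
  Urn V: 0.43 × 0.08 = 0.0344
  Urn VI: 0.24 × 0.32 = 0.0768
  Urn I: 0.19 × 0.039 = 0.00741
  Urn III: 0.09 × 0.09 = 0.0081
  Urn IV: 0.05 × 0.05 = 0.0025
Normalizing constant = 0.12921.
P(Urn V | striped) = 0.0344/0.12921 ≈ 0.266
P(Urn VI | striped) = 0.0768/0.12921 ≈ 0.594
P(Urn I | striped) = 0.00741/0.12921 ≈ 0.057
P(Urn III | striped) = 0.0081/0.12921 ≈ 0.063
P(Urn IV | striped) = 0.0025/0.12921 ≈ 0.019
(Check: 0.266+0.594+0.057+0.063+0.019 = 0.999.)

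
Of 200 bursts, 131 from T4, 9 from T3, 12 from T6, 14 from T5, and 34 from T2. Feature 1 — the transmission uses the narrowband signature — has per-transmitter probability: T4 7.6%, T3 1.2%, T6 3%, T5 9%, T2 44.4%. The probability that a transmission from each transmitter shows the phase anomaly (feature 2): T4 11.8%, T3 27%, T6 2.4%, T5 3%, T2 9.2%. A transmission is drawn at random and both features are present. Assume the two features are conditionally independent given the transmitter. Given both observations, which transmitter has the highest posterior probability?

T2

Prior × likelihood for each hypothesis:
  T4: 0.655 × 0.076 × 0.118 = 0.00587404
  T3: 0.045 × 0.012 × 0.27 = 0.0001458
  T6: 0.06 × 0.03 × 0.024 = 0.0000432
  T5: 0.07 × 0.09 × 0.03 = 0.000189
  T2: 0.17 × 0.444 × 0.092 = 0.00694416
Normalizing constant = 0.0131962.
Largest term belongs to T2, so T2 is most probable.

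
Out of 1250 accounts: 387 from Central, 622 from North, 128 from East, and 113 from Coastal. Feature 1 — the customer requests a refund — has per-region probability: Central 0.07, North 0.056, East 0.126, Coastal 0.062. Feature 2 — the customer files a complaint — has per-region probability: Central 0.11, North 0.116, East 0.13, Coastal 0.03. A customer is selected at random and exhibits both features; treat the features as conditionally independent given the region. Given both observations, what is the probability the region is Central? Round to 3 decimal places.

By Bayes' rule, posterior ∝ prior × likelihood:
  Central: 0.3096 × 0.07 × 0.11 = 0.00238392
  North: 0.4976 × 0.056 × 0.116 = 0.0032324096
  East: 0.1024 × 0.126 × 0.13 = 0.001677312
  Coastal: 0.0904 × 0.062 × 0.03 = 0.000168144
Normalizing constant = 0.0074617856.
P(Central | evidence) = 0.00238392 / 0.0074617856 ≈ 0.319.

0.319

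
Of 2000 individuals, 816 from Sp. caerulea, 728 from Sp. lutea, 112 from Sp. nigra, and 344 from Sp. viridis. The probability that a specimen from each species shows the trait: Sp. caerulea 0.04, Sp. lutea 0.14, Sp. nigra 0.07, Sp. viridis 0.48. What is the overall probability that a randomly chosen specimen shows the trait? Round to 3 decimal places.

Unnormalized posteriors (prior × likelihood):
  Sp. caerulea: 0.408 × 0.04 = 0.01632
  Sp. lutea: 0.364 × 0.14 = 0.05096
  Sp. nigra: 0.056 × 0.07 = 0.00392
  Sp. viridis: 0.172 × 0.48 = 0.08256
P(trait) = 0.01632 + 0.05096 + 0.00392 + 0.08256 = 0.15376 → 0.154.

0.154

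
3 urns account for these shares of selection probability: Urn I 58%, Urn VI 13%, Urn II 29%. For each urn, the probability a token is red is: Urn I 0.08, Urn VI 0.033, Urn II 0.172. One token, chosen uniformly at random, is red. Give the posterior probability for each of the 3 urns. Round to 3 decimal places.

Unnormalized posteriors (prior × likelihood):
  Urn I: 0.58 × 0.08 = 0.0464
  Urn VI: 0.13 × 0.033 = 0.00429
  Urn II: 0.29 × 0.172 = 0.04988
Total = 0.10057.
P(Urn I | red) = 0.0464/0.10057 ≈ 0.461
P(Urn VI | red) = 0.00429/0.10057 ≈ 0.043
P(Urn II | red) = 0.04988/0.10057 ≈ 0.496
(Check: 0.461+0.043+0.496 = 1.000.)

Urn I 0.461, Urn VI 0.043, Urn II 0.496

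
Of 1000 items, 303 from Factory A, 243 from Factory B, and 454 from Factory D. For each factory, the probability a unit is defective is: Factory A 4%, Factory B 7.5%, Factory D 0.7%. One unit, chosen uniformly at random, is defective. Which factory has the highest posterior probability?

Unnormalized posteriors (prior × likelihood):
  Factory A: 0.303 × 0.04 = 0.01212
  Factory B: 0.243 × 0.075 = 0.018225
  Factory D: 0.454 × 0.007 = 0.003178
Sum = 0.033523.
Largest term belongs to Factory B, so Factory B is most probable.

Factory B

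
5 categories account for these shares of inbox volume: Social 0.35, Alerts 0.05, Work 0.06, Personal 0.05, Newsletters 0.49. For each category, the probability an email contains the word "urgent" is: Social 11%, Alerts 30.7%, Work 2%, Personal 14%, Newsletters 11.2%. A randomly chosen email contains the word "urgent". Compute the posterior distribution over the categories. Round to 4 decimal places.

Compute prior × likelihood for every hypothesis:
  Social: 0.35 × 0.11 = 0.0385
  Alerts: 0.05 × 0.307 = 0.01535
  Work: 0.06 × 0.02 = 0.0012
  Personal: 0.05 × 0.14 = 0.007
  Newsletters: 0.49 × 0.112 = 0.05488
Total = 0.11693.
P(Social | urgent-flag) = 0.0385/0.11693 ≈ 0.3293
P(Alerts | urgent-flag) = 0.01535/0.11693 ≈ 0.1313
P(Work | urgent-flag) = 0.0012/0.11693 ≈ 0.0103
P(Personal | urgent-flag) = 0.007/0.11693 ≈ 0.0599
P(Newsletters | urgent-flag) = 0.05488/0.11693 ≈ 0.4693

Social 0.3293, Alerts 0.1313, Work 0.0103, Personal 0.0599, Newsletters 0.4693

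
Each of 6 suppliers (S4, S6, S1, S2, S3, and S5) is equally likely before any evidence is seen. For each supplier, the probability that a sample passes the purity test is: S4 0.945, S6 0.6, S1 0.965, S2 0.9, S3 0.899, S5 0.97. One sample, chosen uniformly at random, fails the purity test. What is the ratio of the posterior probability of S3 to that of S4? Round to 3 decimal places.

1.836

Taking complements, P(off-spec | each) = S4 0.055, S6 0.4, S1 0.035, S2 0.1, S3 0.101, S5 0.03.
Since the prior is uniform, the posterior is proportional to the likelihood:
  S4: 0.055
  S6: 0.4
  S1: 0.035
  S2: 0.1
  S3: 0.101
  S5: 0.03
Sum = 0.721.
The ratio is 0.101 / 0.055 (the normalizer cancels) = 1.836.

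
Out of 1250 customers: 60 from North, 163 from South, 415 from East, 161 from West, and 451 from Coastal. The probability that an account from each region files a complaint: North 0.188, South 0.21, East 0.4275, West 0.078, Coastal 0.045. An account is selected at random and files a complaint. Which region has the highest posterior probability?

Unnormalized posteriors (prior × likelihood):
  North: 0.048 × 0.188 = 0.009024
  South: 0.1304 × 0.21 = 0.027384
  East: 0.332 × 0.4275 = 0.14193
  West: 0.1288 × 0.078 = 0.0100464
  Coastal: 0.3608 × 0.045 = 0.016236
Normalizing constant = 0.2046204.
Largest term belongs to East, so East is most probable.

East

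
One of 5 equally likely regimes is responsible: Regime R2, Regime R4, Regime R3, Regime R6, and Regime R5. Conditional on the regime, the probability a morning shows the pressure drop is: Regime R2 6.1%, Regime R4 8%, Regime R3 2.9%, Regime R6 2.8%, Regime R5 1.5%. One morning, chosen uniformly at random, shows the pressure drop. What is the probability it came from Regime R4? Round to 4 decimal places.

With a uniform prior (1/5 each), posterior ∝ likelihood:
  Regime R2: 0.061
  Regime R4: 0.08
  Regime R3: 0.029
  Regime R6: 0.028
  Regime R5: 0.015
Normalizing constant = 0.213.
P(Regime R4 | evidence) = 0.08 / 0.213 ≈ 0.3756.

0.3756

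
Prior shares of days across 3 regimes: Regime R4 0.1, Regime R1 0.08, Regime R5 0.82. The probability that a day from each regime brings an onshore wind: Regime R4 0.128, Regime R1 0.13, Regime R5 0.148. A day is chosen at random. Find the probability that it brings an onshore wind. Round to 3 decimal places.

Compute prior × likelihood for every hypothesis:
  Regime R4: 0.1 × 0.128 = 0.0128
  Regime R1: 0.08 × 0.13 = 0.0104
  Regime R5: 0.82 × 0.148 = 0.12136
P(onshore) = 0.0128 + 0.0104 + 0.12136 = 0.14456 → 0.145.

0.145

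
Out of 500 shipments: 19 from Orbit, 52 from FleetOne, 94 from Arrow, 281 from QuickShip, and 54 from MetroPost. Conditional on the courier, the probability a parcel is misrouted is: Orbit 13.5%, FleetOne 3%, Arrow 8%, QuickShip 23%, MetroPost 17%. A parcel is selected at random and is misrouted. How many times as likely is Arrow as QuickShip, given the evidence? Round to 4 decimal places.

By Bayes' rule, posterior ∝ prior × likelihood:
  Orbit: 0.038 × 0.135 = 0.00513
  FleetOne: 0.104 × 0.03 = 0.00312
  Arrow: 0.188 × 0.08 = 0.01504
  QuickShip: 0.562 × 0.23 = 0.12926
  MetroPost: 0.108 × 0.17 = 0.01836
Normalizing constant = 0.17091.
The ratio is 0.01504 / 0.12926 (the normalizer cancels) = 0.1164.

0.1164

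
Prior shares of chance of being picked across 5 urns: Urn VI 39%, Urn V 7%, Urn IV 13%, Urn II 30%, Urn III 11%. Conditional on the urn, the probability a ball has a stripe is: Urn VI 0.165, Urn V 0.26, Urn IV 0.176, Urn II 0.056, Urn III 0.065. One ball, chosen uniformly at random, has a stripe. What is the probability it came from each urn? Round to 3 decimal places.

Urn VI 0.497, Urn V 0.141, Urn IV 0.177, Urn II 0.130, Urn III 0.055

Prior × likelihood for each hypothesis:
  Urn VI: 0.39 × 0.165 = 0.06435
  Urn V: 0.07 × 0.26 = 0.0182
  Urn IV: 0.13 × 0.176 = 0.02288
  Urn II: 0.3 × 0.056 = 0.0168
  Urn III: 0.11 × 0.065 = 0.00715
Normalizing constant = 0.12938.
P(Urn VI | striped) = 0.06435/0.12938 ≈ 0.497
P(Urn V | striped) = 0.0182/0.12938 ≈ 0.141
P(Urn IV | striped) = 0.02288/0.12938 ≈ 0.177
P(Urn II | striped) = 0.0168/0.12938 ≈ 0.130
P(Urn III | striped) = 0.00715/0.12938 ≈ 0.055
(Check: 0.497+0.141+0.177+0.130+0.055 = 1.000.)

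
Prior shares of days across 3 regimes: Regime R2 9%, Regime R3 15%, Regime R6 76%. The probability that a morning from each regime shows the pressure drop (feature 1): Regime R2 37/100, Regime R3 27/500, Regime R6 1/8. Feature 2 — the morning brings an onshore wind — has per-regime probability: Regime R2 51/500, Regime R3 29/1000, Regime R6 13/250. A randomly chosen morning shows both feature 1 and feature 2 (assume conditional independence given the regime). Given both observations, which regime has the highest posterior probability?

Regime R6

Unnormalized posteriors (prior × likelihood):
  Regime R2: 0.09 × 0.37 × 0.102 = 0.0033966
  Regime R3: 0.15 × 0.054 × 0.029 = 0.0002349
  Regime R6: 0.76 × 0.125 × 0.052 = 0.00494
Normalizing constant = 0.0085715.
Largest term belongs to Regime R6, so Regime R6 is most probable.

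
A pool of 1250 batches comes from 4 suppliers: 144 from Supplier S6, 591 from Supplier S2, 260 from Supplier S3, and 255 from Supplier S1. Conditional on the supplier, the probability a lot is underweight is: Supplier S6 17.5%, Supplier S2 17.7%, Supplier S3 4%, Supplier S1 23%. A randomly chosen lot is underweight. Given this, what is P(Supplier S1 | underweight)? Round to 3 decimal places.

0.295

Compute prior × likelihood for every hypothesis:
  Supplier S6: 0.1152 × 0.175 = 0.02016
  Supplier S2: 0.4728 × 0.177 = 0.0836856
  Supplier S3: 0.208 × 0.04 = 0.00832
  Supplier S1: 0.204 × 0.23 = 0.04692
Normalizing constant = 0.1590856.
P(Supplier S1 | evidence) = 0.04692 / 0.1590856 ≈ 0.295.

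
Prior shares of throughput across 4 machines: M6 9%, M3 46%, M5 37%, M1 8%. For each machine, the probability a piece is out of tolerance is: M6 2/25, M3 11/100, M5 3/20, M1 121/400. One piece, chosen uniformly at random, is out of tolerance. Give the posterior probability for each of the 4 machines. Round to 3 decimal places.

By Bayes' rule, posterior ∝ prior × likelihood:
  M6: 0.09 × 0.08 = 0.0072
  M3: 0.46 × 0.11 = 0.0506
  M5: 0.37 × 0.15 = 0.0555
  M1: 0.08 × 0.3025 = 0.0242
Total = 0.1375.
P(M6 | oversize) = 0.0072/0.1375 ≈ 0.052
P(M3 | oversize) = 0.0506/0.1375 ≈ 0.368
P(M5 | oversize) = 0.0555/0.1375 ≈ 0.404
P(M1 | oversize) = 0.0242/0.1375 ≈ 0.176

M6 0.052, M3 0.368, M5 0.404, M1 0.176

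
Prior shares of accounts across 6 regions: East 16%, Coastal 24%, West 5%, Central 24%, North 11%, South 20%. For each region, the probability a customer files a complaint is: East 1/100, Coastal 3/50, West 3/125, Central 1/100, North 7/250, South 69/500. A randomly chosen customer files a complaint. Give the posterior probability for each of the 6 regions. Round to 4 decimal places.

East 0.0318, Coastal 0.2864, West 0.0239, Central 0.0477, North 0.0613, South 0.5489

By Bayes' rule, posterior ∝ prior × likelihood:
  East: 0.16 × 0.01 = 0.0016
  Coastal: 0.24 × 0.06 = 0.0144
  West: 0.05 × 0.024 = 0.0012
  Central: 0.24 × 0.01 = 0.0024
  North: 0.11 × 0.028 = 0.00308
  South: 0.2 × 0.138 = 0.0276
Total = 0.05028.
P(East | complaint) = 0.0016/0.05028 ≈ 0.0318
P(Coastal | complaint) = 0.0144/0.05028 ≈ 0.2864
P(West | complaint) = 0.0012/0.05028 ≈ 0.0239
P(Central | complaint) = 0.0024/0.05028 ≈ 0.0477
P(North | complaint) = 0.00308/0.05028 ≈ 0.0613
P(South | complaint) = 0.0276/0.05028 ≈ 0.5489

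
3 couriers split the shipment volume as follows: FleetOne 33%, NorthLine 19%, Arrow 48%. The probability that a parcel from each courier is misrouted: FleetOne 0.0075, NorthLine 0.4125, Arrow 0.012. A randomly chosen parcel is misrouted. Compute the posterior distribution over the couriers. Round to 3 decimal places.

Compute prior × likelihood for every hypothesis:
  FleetOne: 0.33 × 0.0075 = 0.002475
  NorthLine: 0.19 × 0.4125 = 0.078375
  Arrow: 0.48 × 0.012 = 0.00576
Sum = 0.08661.
P(FleetOne | misrouted) = 0.002475/0.08661 ≈ 0.029
P(NorthLine | misrouted) = 0.078375/0.08661 ≈ 0.905
P(Arrow | misrouted) = 0.00576/0.08661 ≈ 0.067

FleetOne 0.029, NorthLine 0.905, Arrow 0.067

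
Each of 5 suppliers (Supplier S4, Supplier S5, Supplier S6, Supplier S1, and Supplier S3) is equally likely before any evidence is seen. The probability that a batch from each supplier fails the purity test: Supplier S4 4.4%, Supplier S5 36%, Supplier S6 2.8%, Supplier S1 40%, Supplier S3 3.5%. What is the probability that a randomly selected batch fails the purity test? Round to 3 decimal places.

0.173

With a uniform prior (1/5 each), posterior ∝ likelihood:
  Supplier S4: 0.044
  Supplier S5: 0.36
  Supplier S6: 0.028
  Supplier S1: 0.4
  Supplier S3: 0.035
P(off-spec) = (1/5) × (0.044 + 0.36 + 0.028 + 0.4 + 0.035) = 0.867/5 ≈ 0.173.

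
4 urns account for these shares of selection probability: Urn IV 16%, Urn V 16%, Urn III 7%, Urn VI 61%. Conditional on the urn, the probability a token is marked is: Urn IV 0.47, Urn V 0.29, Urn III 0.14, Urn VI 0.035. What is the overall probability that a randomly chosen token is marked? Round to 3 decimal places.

Prior × likelihood for each hypothesis:
  Urn IV: 0.16 × 0.47 = 0.0752
  Urn V: 0.16 × 0.29 = 0.0464
  Urn III: 0.07 × 0.14 = 0.0098
  Urn VI: 0.61 × 0.035 = 0.02135
P(marked) = 0.0752 + 0.0464 + 0.0098 + 0.02135 = 0.15275 → 0.153.

0.153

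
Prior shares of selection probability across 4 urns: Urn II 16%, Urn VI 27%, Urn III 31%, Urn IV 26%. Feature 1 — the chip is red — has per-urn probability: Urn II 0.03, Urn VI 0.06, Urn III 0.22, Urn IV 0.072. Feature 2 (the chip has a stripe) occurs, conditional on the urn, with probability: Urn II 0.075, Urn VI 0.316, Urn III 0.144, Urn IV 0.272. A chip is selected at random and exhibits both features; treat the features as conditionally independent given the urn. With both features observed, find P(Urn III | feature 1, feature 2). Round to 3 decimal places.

By Bayes' rule, posterior ∝ prior × likelihood:
  Urn II: 0.16 × 0.03 × 0.075 = 0.00036
  Urn VI: 0.27 × 0.06 × 0.316 = 0.0051192
  Urn III: 0.31 × 0.22 × 0.144 = 0.0098208
  Urn IV: 0.26 × 0.072 × 0.272 = 0.00509184
Total = 0.02039184.
P(Urn III | evidence) = 0.0098208 / 0.02039184 ≈ 0.482.

0.482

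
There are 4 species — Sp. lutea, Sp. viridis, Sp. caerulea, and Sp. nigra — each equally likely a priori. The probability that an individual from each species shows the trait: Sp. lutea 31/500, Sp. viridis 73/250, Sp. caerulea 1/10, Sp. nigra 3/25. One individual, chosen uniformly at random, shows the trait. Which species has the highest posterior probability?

Sp. viridis

With a uniform prior (1/4 each), posterior ∝ likelihood:
  Sp. lutea: 0.062
  Sp. viridis: 0.292
  Sp. caerulea: 0.1
  Sp. nigra: 0.12
Total = 0.574.
Largest term belongs to Sp. viridis, so Sp. viridis is most probable.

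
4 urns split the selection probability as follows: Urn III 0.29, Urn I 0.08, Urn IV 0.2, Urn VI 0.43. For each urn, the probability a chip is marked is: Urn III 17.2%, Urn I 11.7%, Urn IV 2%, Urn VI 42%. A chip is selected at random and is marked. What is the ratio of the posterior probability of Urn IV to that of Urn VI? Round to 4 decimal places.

Unnormalized posteriors (prior × likelihood):
  Urn III: 0.29 × 0.172 = 0.04988
  Urn I: 0.08 × 0.117 = 0.00936
  Urn IV: 0.2 × 0.02 = 0.004
  Urn VI: 0.43 × 0.42 = 0.1806
Sum = 0.24384.
The ratio is 0.004 / 0.1806 (the normalizer cancels) = 0.0221.

0.0221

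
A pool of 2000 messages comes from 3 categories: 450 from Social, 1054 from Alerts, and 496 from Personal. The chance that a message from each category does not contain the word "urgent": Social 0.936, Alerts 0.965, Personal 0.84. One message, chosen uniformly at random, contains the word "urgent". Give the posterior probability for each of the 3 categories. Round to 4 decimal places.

Taking complements, P(urgent-flag | each) = Social 0.064, Alerts 0.035, Personal 0.16.
Compute prior × likelihood for every hypothesis:
  Social: 0.225 × 0.064 = 0.0144
  Alerts: 0.527 × 0.035 = 0.018445
  Personal: 0.248 × 0.16 = 0.03968
Normalizing constant = 0.072525.
P(Social | urgent-flag) = 0.0144/0.072525 ≈ 0.1986
P(Alerts | urgent-flag) = 0.018445/0.072525 ≈ 0.2543
P(Personal | urgent-flag) = 0.03968/0.072525 ≈ 0.5471
(Check: 0.1986+0.2543+0.5471 = 1.0000.)

Social 0.1986, Alerts 0.2543, Personal 0.5471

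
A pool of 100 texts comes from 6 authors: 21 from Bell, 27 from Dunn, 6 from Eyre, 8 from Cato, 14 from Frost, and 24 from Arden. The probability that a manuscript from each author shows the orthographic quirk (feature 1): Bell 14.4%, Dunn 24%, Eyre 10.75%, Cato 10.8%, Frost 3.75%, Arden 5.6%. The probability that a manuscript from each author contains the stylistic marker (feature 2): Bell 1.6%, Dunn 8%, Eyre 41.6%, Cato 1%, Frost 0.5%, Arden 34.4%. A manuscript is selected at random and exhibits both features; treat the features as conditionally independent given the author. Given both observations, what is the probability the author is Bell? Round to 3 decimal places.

0.037

Compute prior × likelihood for every hypothesis:
  Bell: 0.21 × 0.144 × 0.016 = 0.00048384
  Dunn: 0.27 × 0.24 × 0.08 = 0.005184
  Eyre: 0.06 × 0.1075 × 0.416 = 0.0026832
  Cato: 0.08 × 0.108 × 0.01 = 0.0000864
  Frost: 0.14 × 0.0375 × 0.005 = 0.00002625
  Arden: 0.24 × 0.056 × 0.344 = 0.00462336
Sum = 0.01308705.
P(Bell | evidence) = 0.00048384 / 0.01308705 ≈ 0.037.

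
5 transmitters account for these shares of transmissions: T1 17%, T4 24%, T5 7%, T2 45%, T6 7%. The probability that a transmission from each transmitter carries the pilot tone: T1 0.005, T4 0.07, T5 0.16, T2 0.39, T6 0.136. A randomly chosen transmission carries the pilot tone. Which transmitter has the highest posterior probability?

Unnormalized posteriors (prior × likelihood):
  T1: 0.17 × 0.005 = 0.00085
  T4: 0.24 × 0.07 = 0.0168
  T5: 0.07 × 0.16 = 0.0112
  T2: 0.45 × 0.39 = 0.1755
  T6: 0.07 × 0.136 = 0.00952
Normalizing constant = 0.21387.
Largest term belongs to T2, so T2 is most probable.

T2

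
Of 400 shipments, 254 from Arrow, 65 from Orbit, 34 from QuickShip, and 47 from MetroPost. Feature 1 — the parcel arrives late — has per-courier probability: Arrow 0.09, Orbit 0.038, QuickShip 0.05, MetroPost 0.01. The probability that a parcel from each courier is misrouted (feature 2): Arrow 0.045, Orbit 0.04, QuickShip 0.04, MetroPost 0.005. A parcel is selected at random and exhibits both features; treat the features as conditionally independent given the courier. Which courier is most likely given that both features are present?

Compute prior × likelihood for every hypothesis:
  Arrow: 0.635 × 0.09 × 0.045 = 0.00257175
  Orbit: 0.1625 × 0.038 × 0.04 = 0.000247
  QuickShip: 0.085 × 0.05 × 0.04 = 0.00017
  MetroPost: 0.1175 × 0.01 × 0.005 = 0.000005875
Total = 0.002994625.
Largest term belongs to Arrow, so Arrow is most probable.

Arrow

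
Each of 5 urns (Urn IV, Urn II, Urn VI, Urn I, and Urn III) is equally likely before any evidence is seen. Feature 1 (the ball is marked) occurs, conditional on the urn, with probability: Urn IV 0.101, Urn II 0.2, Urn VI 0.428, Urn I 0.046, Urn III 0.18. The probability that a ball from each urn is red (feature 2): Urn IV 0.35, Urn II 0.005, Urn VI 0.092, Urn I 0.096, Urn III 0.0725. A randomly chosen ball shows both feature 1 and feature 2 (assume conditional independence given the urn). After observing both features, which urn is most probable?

Urn VI

With a uniform prior (1/5 each), posterior ∝ likelihood:
  Urn IV: 0.101 × 0.35 = 0.03535
  Urn II: 0.2 × 0.005 = 0.001
  Urn VI: 0.428 × 0.092 = 0.039376
  Urn I: 0.046 × 0.096 = 0.004416
  Urn III: 0.18 × 0.0725 = 0.01305
Total = 0.093192.
Largest term belongs to Urn VI, so Urn VI is most probable.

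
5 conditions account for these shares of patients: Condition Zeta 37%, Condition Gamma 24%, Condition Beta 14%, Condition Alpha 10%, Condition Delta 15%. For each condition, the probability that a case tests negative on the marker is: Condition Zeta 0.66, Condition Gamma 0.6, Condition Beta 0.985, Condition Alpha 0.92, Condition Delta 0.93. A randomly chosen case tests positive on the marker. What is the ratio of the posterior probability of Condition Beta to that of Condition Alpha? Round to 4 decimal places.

0.2625

Taking complements, P(marker-positive | each) = Condition Zeta 0.34, Condition Gamma 0.4, Condition Beta 0.015, Condition Alpha 0.08, Condition Delta 0.07.
Unnormalized posteriors (prior × likelihood):
  Condition Zeta: 0.37 × 0.34 = 0.1258
  Condition Gamma: 0.24 × 0.4 = 0.096
  Condition Beta: 0.14 × 0.015 = 0.0021
  Condition Alpha: 0.1 × 0.08 = 0.008
  Condition Delta: 0.15 × 0.07 = 0.0105
Sum = 0.2424.
The ratio is 0.0021 / 0.008 (the normalizer cancels) = 0.2625.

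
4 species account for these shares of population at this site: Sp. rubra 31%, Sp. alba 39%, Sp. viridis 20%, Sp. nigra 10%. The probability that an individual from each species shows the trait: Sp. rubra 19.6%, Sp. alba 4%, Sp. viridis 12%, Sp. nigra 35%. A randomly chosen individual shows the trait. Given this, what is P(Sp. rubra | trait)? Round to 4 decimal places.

0.4489

By Bayes' rule, posterior ∝ prior × likelihood:
  Sp. rubra: 0.31 × 0.196 = 0.06076
  Sp. alba: 0.39 × 0.04 = 0.0156
  Sp. viridis: 0.2 × 0.12 = 0.024
  Sp. nigra: 0.1 × 0.35 = 0.035
Total = 0.13536.
P(Sp. rubra | evidence) = 0.06076 / 0.13536 ≈ 0.4489.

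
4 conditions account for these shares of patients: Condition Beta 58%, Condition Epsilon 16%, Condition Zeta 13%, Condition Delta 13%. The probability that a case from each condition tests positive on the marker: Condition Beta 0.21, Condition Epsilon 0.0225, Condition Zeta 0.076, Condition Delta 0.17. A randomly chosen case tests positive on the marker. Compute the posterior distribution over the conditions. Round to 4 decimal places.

Prior × likelihood for each hypothesis:
  Condition Beta: 0.58 × 0.21 = 0.1218
  Condition Epsilon: 0.16 × 0.0225 = 0.0036
  Condition Zeta: 0.13 × 0.076 = 0.00988
  Condition Delta: 0.13 × 0.17 = 0.0221
Total = 0.15738.
P(Condition Beta | marker-positive) = 0.1218/0.15738 ≈ 0.7739
P(Condition Epsilon | marker-positive) = 0.0036/0.15738 ≈ 0.0229
P(Condition Zeta | marker-positive) = 0.00988/0.15738 ≈ 0.0628
P(Condition Delta | marker-positive) = 0.0221/0.15738 ≈ 0.1404

Condition Beta 0.7739, Condition Epsilon 0.0229, Condition Zeta 0.0628, Condition Delta 0.1404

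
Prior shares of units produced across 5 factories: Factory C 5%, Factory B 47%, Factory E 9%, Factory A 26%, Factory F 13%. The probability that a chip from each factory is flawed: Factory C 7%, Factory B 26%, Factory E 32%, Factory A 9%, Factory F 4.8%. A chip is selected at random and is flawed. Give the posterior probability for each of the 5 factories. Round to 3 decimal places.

Factory C 0.019, Factory B 0.664, Factory E 0.156, Factory A 0.127, Factory F 0.034

Prior × likelihood for each hypothesis:
  Factory C: 0.05 × 0.07 = 0.0035
  Factory B: 0.47 × 0.26 = 0.1222
  Factory E: 0.09 × 0.32 = 0.0288
  Factory A: 0.26 × 0.09 = 0.0234
  Factory F: 0.13 × 0.048 = 0.00624
Total = 0.18414.
P(Factory C | flawed) = 0.0035/0.18414 ≈ 0.019
P(Factory B | flawed) = 0.1222/0.18414 ≈ 0.664
P(Factory E | flawed) = 0.0288/0.18414 ≈ 0.156
P(Factory A | flawed) = 0.0234/0.18414 ≈ 0.127
P(Factory F | flawed) = 0.00624/0.18414 ≈ 0.034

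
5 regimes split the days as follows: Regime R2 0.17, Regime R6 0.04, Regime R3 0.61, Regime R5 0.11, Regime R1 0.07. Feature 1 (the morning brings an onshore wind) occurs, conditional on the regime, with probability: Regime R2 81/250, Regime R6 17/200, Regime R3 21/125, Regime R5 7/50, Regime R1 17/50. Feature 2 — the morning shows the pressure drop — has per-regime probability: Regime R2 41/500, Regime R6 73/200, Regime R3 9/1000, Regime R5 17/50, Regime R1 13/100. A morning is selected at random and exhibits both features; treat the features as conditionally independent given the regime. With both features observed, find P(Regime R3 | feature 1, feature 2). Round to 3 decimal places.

Unnormalized posteriors (prior × likelihood):
  Regime R2: 0.17 × 0.324 × 0.082 = 0.00451656
  Regime R6: 0.04 × 0.085 × 0.365 = 0.001241
  Regime R3: 0.61 × 0.168 × 0.009 = 0.00092232
  Regime R5: 0.11 × 0.14 × 0.34 = 0.005236
  Regime R1: 0.07 × 0.34 × 0.13 = 0.003094
Total = 0.01500988.
P(Regime R3 | evidence) = 0.00092232 / 0.01500988 ≈ 0.061.

0.061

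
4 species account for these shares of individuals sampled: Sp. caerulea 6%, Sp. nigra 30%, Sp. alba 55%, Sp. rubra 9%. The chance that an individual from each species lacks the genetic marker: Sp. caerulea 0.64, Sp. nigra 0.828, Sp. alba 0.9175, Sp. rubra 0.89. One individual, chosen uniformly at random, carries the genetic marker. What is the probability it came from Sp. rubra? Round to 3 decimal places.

Taking complements, P(marker | each) = Sp. caerulea 0.36, Sp. nigra 0.172, Sp. alba 0.0825, Sp. rubra 0.11.
Unnormalized posteriors (prior × likelihood):
  Sp. caerulea: 0.06 × 0.36 = 0.0216
  Sp. nigra: 0.3 × 0.172 = 0.0516
  Sp. alba: 0.55 × 0.0825 = 0.045375
  Sp. rubra: 0.09 × 0.11 = 0.0099
Normalizing constant = 0.128475.
P(Sp. rubra | evidence) = 0.0099 / 0.128475 ≈ 0.077.

0.077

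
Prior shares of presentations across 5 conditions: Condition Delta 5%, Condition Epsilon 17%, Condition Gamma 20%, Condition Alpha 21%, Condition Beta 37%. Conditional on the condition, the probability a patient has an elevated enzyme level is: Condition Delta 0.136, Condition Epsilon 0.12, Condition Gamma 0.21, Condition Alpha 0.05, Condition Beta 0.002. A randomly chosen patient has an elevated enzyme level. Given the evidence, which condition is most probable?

Unnormalized posteriors (prior × likelihood):
  Condition Delta: 0.05 × 0.136 = 0.0068
  Condition Epsilon: 0.17 × 0.12 = 0.0204
  Condition Gamma: 0.2 × 0.21 = 0.042
  Condition Alpha: 0.21 × 0.05 = 0.0105
  Condition Beta: 0.37 × 0.002 = 0.00074
Sum = 0.08044.
Largest term belongs to Condition Gamma, so Condition Gamma is most probable.

Condition Gamma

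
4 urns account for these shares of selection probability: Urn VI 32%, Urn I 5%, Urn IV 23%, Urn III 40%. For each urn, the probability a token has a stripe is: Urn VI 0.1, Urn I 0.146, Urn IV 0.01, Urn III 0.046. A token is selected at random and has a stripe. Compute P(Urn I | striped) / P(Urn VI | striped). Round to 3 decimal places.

Compute prior × likelihood for every hypothesis:
  Urn VI: 0.32 × 0.1 = 0.032
  Urn I: 0.05 × 0.146 = 0.0073
  Urn IV: 0.23 × 0.01 = 0.0023
  Urn III: 0.4 × 0.046 = 0.0184
Normalizing constant = 0.06.
The ratio is 0.0073 / 0.032 (the normalizer cancels) = 0.228.

0.228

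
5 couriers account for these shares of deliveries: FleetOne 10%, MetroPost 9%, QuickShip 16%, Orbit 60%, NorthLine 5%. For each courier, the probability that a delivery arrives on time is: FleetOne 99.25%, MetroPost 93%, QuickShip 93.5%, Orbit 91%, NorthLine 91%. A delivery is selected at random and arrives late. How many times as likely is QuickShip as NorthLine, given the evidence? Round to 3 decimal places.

Taking complements, P(late | each) = FleetOne 0.0075, MetroPost 0.07, QuickShip 0.065, Orbit 0.09, NorthLine 0.09.
Unnormalized posteriors (prior × likelihood):
  FleetOne: 0.1 × 0.0075 = 0.00075
  MetroPost: 0.09 × 0.07 = 0.0063
  QuickShip: 0.16 × 0.065 = 0.0104
  Orbit: 0.6 × 0.09 = 0.054
  NorthLine: 0.05 × 0.09 = 0.0045
Sum = 0.07595.
The ratio is 0.0104 / 0.0045 (the normalizer cancels) = 2.311.

2.311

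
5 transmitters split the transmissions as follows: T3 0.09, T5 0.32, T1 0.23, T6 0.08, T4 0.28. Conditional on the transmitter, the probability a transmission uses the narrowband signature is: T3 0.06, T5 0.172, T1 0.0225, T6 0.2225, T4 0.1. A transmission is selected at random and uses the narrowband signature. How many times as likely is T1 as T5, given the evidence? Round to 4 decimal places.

0.0940

By Bayes' rule, posterior ∝ prior × likelihood:
  T3: 0.09 × 0.06 = 0.0054
  T5: 0.32 × 0.172 = 0.05504
  T1: 0.23 × 0.0225 = 0.005175
  T6: 0.08 × 0.2225 = 0.0178
  T4: 0.28 × 0.1 = 0.028
Normalizing constant = 0.111415.
The ratio is 0.005175 / 0.05504 (the normalizer cancels) = 0.0940.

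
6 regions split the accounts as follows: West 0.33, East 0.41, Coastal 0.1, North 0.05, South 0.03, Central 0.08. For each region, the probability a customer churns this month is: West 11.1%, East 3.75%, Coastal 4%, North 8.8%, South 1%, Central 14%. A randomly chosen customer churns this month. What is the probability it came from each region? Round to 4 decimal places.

By Bayes' rule, posterior ∝ prior × likelihood:
  West: 0.33 × 0.111 = 0.03663
  East: 0.41 × 0.0375 = 0.015375
  Coastal: 0.1 × 0.04 = 0.004
  North: 0.05 × 0.088 = 0.0044
  South: 0.03 × 0.01 = 0.0003
  Central: 0.08 × 0.14 = 0.0112
Normalizing constant = 0.071905.
P(West | churn) = 0.03663/0.071905 ≈ 0.5094
P(East | churn) = 0.015375/0.071905 ≈ 0.2138
P(Coastal | churn) = 0.004/0.071905 ≈ 0.0556
P(North | churn) = 0.0044/0.071905 ≈ 0.0612
P(South | churn) = 0.0003/0.071905 ≈ 0.0042
P(Central | churn) = 0.0112/0.071905 ≈ 0.1558
(Check: 0.5094+0.2138+0.0556+0.0612+0.0042+0.1558 = 1.0000.)

West 0.5094, East 0.2138, Coastal 0.0556, North 0.0612, South 0.0042, Central 0.1558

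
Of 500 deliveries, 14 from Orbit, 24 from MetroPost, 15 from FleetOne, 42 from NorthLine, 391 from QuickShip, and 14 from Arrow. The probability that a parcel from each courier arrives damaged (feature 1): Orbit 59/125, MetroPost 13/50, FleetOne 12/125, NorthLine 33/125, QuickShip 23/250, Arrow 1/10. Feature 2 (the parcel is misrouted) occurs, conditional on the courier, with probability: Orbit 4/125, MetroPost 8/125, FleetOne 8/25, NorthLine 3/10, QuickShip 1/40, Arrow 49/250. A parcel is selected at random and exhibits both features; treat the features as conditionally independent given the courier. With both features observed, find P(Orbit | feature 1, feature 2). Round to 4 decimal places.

Compute prior × likelihood for every hypothesis:
  Orbit: 0.028 × 0.472 × 0.032 = 0.000422912
  MetroPost: 0.048 × 0.26 × 0.064 = 0.00079872
  FleetOne: 0.03 × 0.096 × 0.32 = 0.0009216
  NorthLine: 0.084 × 0.264 × 0.3 = 0.0066528
  QuickShip: 0.782 × 0.092 × 0.025 = 0.0017986
  Arrow: 0.028 × 0.1 × 0.196 = 0.0005488
Sum = 0.011143432.
P(Orbit | evidence) = 0.000422912 / 0.011143432 ≈ 0.0380.

0.0380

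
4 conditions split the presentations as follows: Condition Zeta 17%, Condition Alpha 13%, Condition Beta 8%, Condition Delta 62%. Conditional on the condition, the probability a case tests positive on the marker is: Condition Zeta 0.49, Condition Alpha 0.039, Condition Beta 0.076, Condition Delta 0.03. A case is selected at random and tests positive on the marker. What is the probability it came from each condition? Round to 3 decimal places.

Condition Zeta 0.737, Condition Alpha 0.045, Condition Beta 0.054, Condition Delta 0.165

Prior × likelihood for each hypothesis:
  Condition Zeta: 0.17 × 0.49 = 0.0833
  Condition Alpha: 0.13 × 0.039 = 0.00507
  Condition Beta: 0.08 × 0.076 = 0.00608
  Condition Delta: 0.62 × 0.03 = 0.0186
Normalizing constant = 0.11305.
P(Condition Zeta | marker-positive) = 0.0833/0.11305 ≈ 0.737
P(Condition Alpha | marker-positive) = 0.00507/0.11305 ≈ 0.045
P(Condition Beta | marker-positive) = 0.00608/0.11305 ≈ 0.054
P(Condition Delta | marker-positive) = 0.0186/0.11305 ≈ 0.165
(Check: 0.737+0.045+0.054+0.165 = 1.001.)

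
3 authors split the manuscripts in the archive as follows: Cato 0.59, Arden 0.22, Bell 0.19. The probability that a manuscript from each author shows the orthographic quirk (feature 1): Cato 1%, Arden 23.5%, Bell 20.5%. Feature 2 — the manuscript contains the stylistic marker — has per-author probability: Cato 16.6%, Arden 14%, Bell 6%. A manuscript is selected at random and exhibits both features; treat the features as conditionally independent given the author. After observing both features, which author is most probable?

Arden

By Bayes' rule, posterior ∝ prior × likelihood:
  Cato: 0.59 × 0.01 × 0.166 = 0.0009794
  Arden: 0.22 × 0.235 × 0.14 = 0.007238
  Bell: 0.19 × 0.205 × 0.06 = 0.002337
Sum = 0.0105544.
Largest term belongs to Arden, so Arden is most probable.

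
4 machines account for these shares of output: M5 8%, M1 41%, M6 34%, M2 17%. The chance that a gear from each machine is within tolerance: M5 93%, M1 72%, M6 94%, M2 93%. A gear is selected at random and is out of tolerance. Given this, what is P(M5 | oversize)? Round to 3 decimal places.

Taking complements, P(oversize | each) = M5 0.07, M1 0.28, M6 0.06, M2 0.07.
Prior × likelihood for each hypothesis:
  M5: 0.08 × 0.07 = 0.0056
  M1: 0.41 × 0.28 = 0.1148
  M6: 0.34 × 0.06 = 0.0204
  M2: 0.17 × 0.07 = 0.0119
Normalizing constant = 0.1527.
P(M5 | evidence) = 0.0056 / 0.1527 ≈ 0.037.

0.037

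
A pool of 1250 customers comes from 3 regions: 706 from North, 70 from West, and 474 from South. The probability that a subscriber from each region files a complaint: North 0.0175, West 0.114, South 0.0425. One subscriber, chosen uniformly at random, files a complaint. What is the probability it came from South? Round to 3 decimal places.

Unnormalized posteriors (prior × likelihood):
  North: 0.5648 × 0.0175 = 0.009884
  West: 0.056 × 0.114 = 0.006384
  South: 0.3792 × 0.0425 = 0.016116
Total = 0.032384.
P(South | evidence) = 0.016116 / 0.032384 ≈ 0.498.

0.498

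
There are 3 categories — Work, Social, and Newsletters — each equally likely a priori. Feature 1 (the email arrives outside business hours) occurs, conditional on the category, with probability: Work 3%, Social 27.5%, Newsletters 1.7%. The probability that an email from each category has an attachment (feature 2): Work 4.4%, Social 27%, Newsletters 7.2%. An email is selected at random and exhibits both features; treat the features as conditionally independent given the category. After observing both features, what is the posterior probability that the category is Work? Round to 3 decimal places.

Since the prior is uniform, the posterior is proportional to the likelihood:
  Work: 0.03 × 0.044 = 0.00132
  Social: 0.275 × 0.27 = 0.07425
  Newsletters: 0.017 × 0.072 = 0.001224
Total = 0.076794.
P(Work | evidence) = 0.00132 / 0.076794 ≈ 0.017.

0.017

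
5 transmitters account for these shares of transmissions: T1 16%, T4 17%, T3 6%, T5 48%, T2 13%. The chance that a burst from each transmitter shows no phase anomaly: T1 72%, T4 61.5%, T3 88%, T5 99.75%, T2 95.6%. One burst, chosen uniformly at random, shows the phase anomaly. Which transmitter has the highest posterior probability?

Taking complements, P(anomaly | each) = T1 0.28, T4 0.385, T3 0.12, T5 0.0025, T2 0.044.
Compute prior × likelihood for every hypothesis:
  T1: 0.16 × 0.28 = 0.0448
  T4: 0.17 × 0.385 = 0.06545
  T3: 0.06 × 0.12 = 0.0072
  T5: 0.48 × 0.0025 = 0.0012
  T2: 0.13 × 0.044 = 0.00572
Total = 0.12437.
Largest term belongs to T4, so T4 is most probable.

T4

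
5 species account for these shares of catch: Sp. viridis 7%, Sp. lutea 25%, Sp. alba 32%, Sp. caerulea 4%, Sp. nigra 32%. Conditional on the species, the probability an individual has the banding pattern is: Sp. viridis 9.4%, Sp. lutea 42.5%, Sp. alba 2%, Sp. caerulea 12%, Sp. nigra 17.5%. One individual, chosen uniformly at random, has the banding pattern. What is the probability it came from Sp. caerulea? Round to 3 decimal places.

0.027

Compute prior × likelihood for every hypothesis:
  Sp. viridis: 0.07 × 0.094 = 0.00658
  Sp. lutea: 0.25 × 0.425 = 0.10625
  Sp. alba: 0.32 × 0.02 = 0.0064
  Sp. caerulea: 0.04 × 0.12 = 0.0048
  Sp. nigra: 0.32 × 0.175 = 0.056
Sum = 0.18003.
P(Sp. caerulea | evidence) = 0.0048 / 0.18003 ≈ 0.027.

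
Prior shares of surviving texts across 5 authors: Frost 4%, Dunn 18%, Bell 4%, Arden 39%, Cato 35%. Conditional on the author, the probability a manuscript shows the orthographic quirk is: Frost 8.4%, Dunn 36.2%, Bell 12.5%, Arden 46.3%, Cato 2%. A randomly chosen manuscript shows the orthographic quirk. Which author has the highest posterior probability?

Arden

Compute prior × likelihood for every hypothesis:
  Frost: 0.04 × 0.084 = 0.00336
  Dunn: 0.18 × 0.362 = 0.06516
  Bell: 0.04 × 0.125 = 0.005
  Arden: 0.39 × 0.463 = 0.18057
  Cato: 0.35 × 0.02 = 0.007
Total = 0.26109.
Largest term belongs to Arden, so Arden is most probable.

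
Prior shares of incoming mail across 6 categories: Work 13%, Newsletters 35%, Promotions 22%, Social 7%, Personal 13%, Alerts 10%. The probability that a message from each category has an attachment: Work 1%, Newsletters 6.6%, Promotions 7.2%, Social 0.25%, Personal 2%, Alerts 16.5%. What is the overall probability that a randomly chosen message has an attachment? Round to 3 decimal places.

Compute prior × likelihood for every hypothesis:
  Work: 0.13 × 0.01 = 0.0013
  Newsletters: 0.35 × 0.066 = 0.0231
  Promotions: 0.22 × 0.072 = 0.01584
  Social: 0.07 × 0.0025 = 0.000175
  Personal: 0.13 × 0.02 = 0.0026
  Alerts: 0.1 × 0.165 = 0.0165
P(attachment) = 0.0013 + 0.0231 + 0.01584 + 0.000175 + 0.0026 + 0.0165 = 0.059515 → 0.060.

0.060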